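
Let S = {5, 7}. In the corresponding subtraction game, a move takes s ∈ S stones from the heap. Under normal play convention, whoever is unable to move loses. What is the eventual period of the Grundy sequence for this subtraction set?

12

n :  0  1  2  3  4  5  6  7  8  9 10 11 12 13 14 15 16 17 18 19 20 21 22 23 24 25
G :  0  0  0  0  0  1  1  1  1  1  2  2  0  0  0  0  0  1  1  1  1  1  2  2  0  0
G(n+12) = G(n) holds for n = 0,…,6 (a full window of length max(S) = 7), so the sequence is purely periodic with period 12.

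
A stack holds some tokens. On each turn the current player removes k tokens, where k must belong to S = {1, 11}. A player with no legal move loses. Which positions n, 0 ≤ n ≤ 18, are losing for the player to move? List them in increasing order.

0, 2, 4, 6, 8, 10, 12, 14, 16, 18

n :  0  1  2  3  4  5  6  7  8  9 10 11 12 13 14 15 16 17 18
G :  0  1  0  1  0  1  0  1  0  1  0  1  0  1  0  1  0  1  0
P-positions are exactly the n with G(n) = 0.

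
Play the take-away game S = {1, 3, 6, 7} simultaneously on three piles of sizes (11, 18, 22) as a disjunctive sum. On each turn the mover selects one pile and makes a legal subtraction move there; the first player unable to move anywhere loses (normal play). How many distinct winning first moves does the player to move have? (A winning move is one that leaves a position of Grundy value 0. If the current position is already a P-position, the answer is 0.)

4

All piles use S = {1, 3, 6, 7}:
G(0) = 0
G(1) = mex{0} = 1
G(2) = mex{1} = 0
G(3) = mex{0,0} = 1
G(4) = mex{1,1} = 0
G(5) = mex{0,0} = 1
G(6) = mex{1,1,0} = 2
G(7) = mex{2,0,1,0} = 3
G(8) = mex{3,1,0,1} = 2
G(9) = mex{2,2,1,0} = 3
G(10) = mex{3,3,0,1} = 2
G(11) = mex{2,2,1,0} = 3
G(12) = mex{3,3,2,1} = 0
G(13) = mex{0,2,3,2} = 1
G(14) = mex{1,3,2,3} = 0
G(15) = mex{0,0,3,2} = 1
G(16) = mex{1,1,2,3} = 0
G(17) = mex{0,0,3,2} = 1
G(18) = mex{1,1,0,3} = 2
G(19) = mex{2,0,1,0} = 3
G(20) = mex{3,1,0,1} = 2
G(21) = mex{2,2,1,0} = 3
G(22) = mex{3,3,0,1} = 2
Pile A: G(11) = 3.
Pile B: G(18) = 2.
Pile C: G(22) = 2.
Combined Grundy value = 3 ⊕ 2 ⊕ 2 = 3.
A winning move leaves total XOR = 0, i.e. changes one component's Grundy value g to g ⊕ X where X is the current total.
Pile A: need g' = 3⊕3 = 0. Options: 11−1→G=2, 11−3→G=2, 11−6→G=1, 11−7→G=0. Hits: 1.
Pile B: need g' = 2⊕3 = 1. Options: 18−1→G=1, 18−3→G=1, 18−6→G=0, 18−7→G=3. Hits: 2.
Pile C: need g' = 2⊕3 = 1. Options: 22−1→G=3, 22−3→G=3, 22−6→G=0, 22−7→G=1. Hits: 1.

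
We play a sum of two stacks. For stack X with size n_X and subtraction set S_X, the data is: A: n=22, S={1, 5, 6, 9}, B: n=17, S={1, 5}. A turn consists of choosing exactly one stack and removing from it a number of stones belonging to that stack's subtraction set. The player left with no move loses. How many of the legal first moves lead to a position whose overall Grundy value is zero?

Stack A, S = {1, 5, 6, 9}:
n :  0  1  2  3  4  5  6  7  8  9 10 11 12 13 14 15 16 17 18 19 20 21 22
G :  0  1  0  1  0  1  2  3  2  3  2  3  0  1  0  1  0  1  2  3  2  3  2
G_A(22) = 2.
Stack B, S = {1, 5}:
n :  0  1  2  3  4  5  6  7  8  9 10 11 12 13 14 15 16 17
G :  0  1  0  1  0  1  0  1  0  1  0  1  0  1  0  1  0  1
G_B(17) = 1.
Combined Grundy value = 2 ⊕ 1 = 3.
A winning move leaves total XOR = 0, i.e. changes one component's Grundy value g to g ⊕ X where X is the current total.
Stack A: need g' = 2⊕3 = 1. Options: 22−1→G=3, 22−5→G=1, 22−6→G=0, 22−9→G=1. Hits: 2.
Stack B: need g' = 1⊕3 = 2. Options: 17−1→G=0, 17−5→G=0. Hits: 0.

2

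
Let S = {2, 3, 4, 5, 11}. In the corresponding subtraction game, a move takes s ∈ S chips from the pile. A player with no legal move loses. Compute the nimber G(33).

n :  0  1  2  3  4  5  6  7  8  9 10 11 12 13 14 15 16 17 18 19 20 21 22 23 24 25 26 27 28 29 30 31 32 33
G :  0  0  1  1  2  2  3  0  0  1  1  2  2  3  0  0  1  1  2  2  3  0  0  1  1  2  2  3  0  0  1  1  2  2

2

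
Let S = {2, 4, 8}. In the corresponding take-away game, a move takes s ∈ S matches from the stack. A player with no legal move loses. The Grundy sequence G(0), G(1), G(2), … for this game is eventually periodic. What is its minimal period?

6

n :  0  1  2  3  4  5  6  7  8  9 10 11 12 13 14 15
G :  0  0  1  1  2  2  0  0  1  1  2  2  0  0  1  1
G(n+6) = G(n) holds for n = 0,…,7 (a full window of length max(S) = 8), so the sequence is purely periodic with period 6.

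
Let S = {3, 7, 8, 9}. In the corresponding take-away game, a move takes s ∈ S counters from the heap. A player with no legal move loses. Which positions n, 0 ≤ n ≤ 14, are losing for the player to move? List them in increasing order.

n :  0  1  2  3  4  5  6  7  8  9 10 11 12 13 14
G :  0  0  0  1  1  1  0  2  2  1  3  3  0  2  4
P-positions are exactly the n with G(n) = 0.

0, 1, 2, 6, 12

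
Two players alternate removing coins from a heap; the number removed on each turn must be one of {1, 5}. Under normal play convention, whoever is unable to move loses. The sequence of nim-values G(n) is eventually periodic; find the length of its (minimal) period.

G(0) = 0
G(1) = mex{0} = 1
G(2) = mex{1} = 0
G(3) = mex{0} = 1
G(4) = mex{1} = 0
G(5) = mex{0,0} = 1
G(6) = mex{1,1} = 0
G(7) = mex{0,0} = 1
G(8) = mex{1,1} = 0
G(9) = mex{0,0} = 1
G(10) = mex{1,1} = 0
G(11) = mex{0,0} = 1
G(12) = mex{1,1} = 0
G(13) = mex{0,0} = 1
G(14) = mex{1,1} = 0
G(n+2) = G(n) holds for n = 0,…,4 (a full window of length max(S) = 5), so the sequence is purely periodic with period 2.

2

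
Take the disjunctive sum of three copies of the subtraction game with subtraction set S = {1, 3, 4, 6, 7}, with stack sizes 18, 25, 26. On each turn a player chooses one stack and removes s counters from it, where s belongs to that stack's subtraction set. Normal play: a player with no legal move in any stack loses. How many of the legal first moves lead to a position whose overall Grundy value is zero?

1

All stacks use S = {1, 3, 4, 6, 7}:
G(0) = 0
G(1) = mex{0} = 1
G(2) = mex{1} = 0
G(3) = mex{0,0} = 1
G(4) = mex{1,1,0} = 2
G(5) = mex{2,0,1} = 3
G(6) = mex{3,1,0,0} = 2
G(7) = mex{2,2,1,1,0} = 3
G(8) = mex{3,3,2,0,1} = 4
G(9) = mex{4,2,3,1,0} = 5
G(10) = mex{5,3,2,2,1} = 0
G(11) = mex{0,4,3,3,2} = 1
G(12) = mex{1,5,4,2,3} = 0
G(13) = mex{0,0,5,3,2} = 1
G(14) = mex{1,1,0,4,3} = 2
G(15) = mex{2,0,1,5,4} = 3
G(16) = mex{3,1,0,0,5} = 2
G(17) = mex{2,2,1,1,0} = 3
G(18) = mex{3,3,2,0,1} = 4
G(19) = mex{4,2,3,1,0} = 5
G(20) = mex{5,3,2,2,1} = 0
G(21) = mex{0,4,3,3,2} = 1
G(22) = mex{1,5,4,2,3} = 0
G(23) = mex{0,0,5,3,2} = 1
G(24) = mex{1,1,0,4,3} = 2
G(25) = mex{2,0,1,5,4} = 3
G(26) = mex{3,1,0,0,5} = 2
Stack A: G(18) = 4.
Stack B: G(25) = 3.
Stack C: G(26) = 2.
Combined Grundy value = 4 ⊕ 3 ⊕ 2 = 5.
A winning move leaves total XOR = 0, i.e. changes one component's Grundy value g to g ⊕ X where X is the current total.
Stack A: need g' = 4⊕5 = 1. Options: 18−1→G=3, 18−3→G=3, 18−4→G=2, 18−6→G=0, 18−7→G=1. Hits: 1.
Stack B: need g' = 3⊕5 = 6. Options: 25−1→G=2, 25−3→G=0, 25−4→G=1, 25−6→G=5, 25−7→G=4. Hits: 0.
Stack C: need g' = 2⊕5 = 7. Options: 26−1→G=3, 26−3→G=1, 26−4→G=0, 26−6→G=0, 26−7→G=5. Hits: 0.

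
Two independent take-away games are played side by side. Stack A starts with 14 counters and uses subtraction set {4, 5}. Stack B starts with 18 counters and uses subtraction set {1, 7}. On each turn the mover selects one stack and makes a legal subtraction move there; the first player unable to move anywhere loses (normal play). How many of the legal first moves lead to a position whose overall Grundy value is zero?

Stack A, S = {4, 5}:
n :  0  1  2  3  4  5  6  7  8  9 10 11 12 13 14
G :  0  0  0  0  1  1  1  1  2  0  0  0  0  1  1
G_A(14) = 1.
Stack B, S = {1, 7}:
n :  0  1  2  3  4  5  6  7  8  9 10 11 12 13 14 15 16 17 18
G :  0  1  0  1  0  1  0  1  0  1  0  1  0  1  0  1  0  1  0
G_B(18) = 0.
Combined Grundy value = 1 ⊕ 0 = 1.
A winning move leaves total XOR = 0, i.e. changes one component's Grundy value g to g ⊕ X where X is the current total.
Stack A: need g' = 1⊕1 = 0. Options: 14−4→G=0, 14−5→G=0. Hits: 2.
Stack B: need g' = 0⊕1 = 1. Options: 18−1→G=1, 18−7→G=1. Hits: 2.

4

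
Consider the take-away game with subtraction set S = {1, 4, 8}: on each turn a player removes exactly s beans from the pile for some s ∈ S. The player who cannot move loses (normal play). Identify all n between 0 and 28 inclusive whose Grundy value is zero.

0, 2, 5, 7, 12, 14, 17, 19, 24, 26

n :  0  1  2  3  4  5  6  7  8  9 10 11 12 13 14 15 16 17 18 19 20 21 22 23 24 25 26 27 28
G :  0  1  0  1  2  0  1  0  1  2  3  2  0  1  0  1  2  0  1  0  1  2  3  2  0  1  0  1  2
P-positions are exactly the n with G(n) = 0.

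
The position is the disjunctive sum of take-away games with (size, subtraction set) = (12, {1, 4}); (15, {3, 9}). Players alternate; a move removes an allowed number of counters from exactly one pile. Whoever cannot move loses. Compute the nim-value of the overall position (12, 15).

Pile A, S = {1, 4}:
G(0) = 0
G(1) = mex{0} = 1
G(2) = mex{1} = 0
G(3) = mex{0} = 1
G(4) = mex{1,0} = 2
G(5) = mex{2,1} = 0
G(6) = mex{0,0} = 1
G(7) = mex{1,1} = 0
G(8) = mex{0,2} = 1
G(9) = mex{1,0} = 2
G(10) = mex{2,1} = 0
G(11) = mex{0,0} = 1
G(12) = mex{1,1} = 0
G_A(12) = 0.
Pile B, S = {3, 9}:
n :  0  1  2  3  4  5  6  7  8  9 10 11 12 13 14 15
G :  0  0  0  1  1  1  0  0  0  1  1  1  0  0  0  1
G_B(15) = 1.
Combined Grundy value = 0 ⊕ 1 = 1.

1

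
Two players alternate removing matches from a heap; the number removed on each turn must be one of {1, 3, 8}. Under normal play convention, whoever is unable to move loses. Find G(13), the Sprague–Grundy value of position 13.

n :  0  1  2  3  4  5  6  7  8  9 10 11 12 13
G :  0  1  0  1  0  1  0  1  2  3  2  0  1  0

0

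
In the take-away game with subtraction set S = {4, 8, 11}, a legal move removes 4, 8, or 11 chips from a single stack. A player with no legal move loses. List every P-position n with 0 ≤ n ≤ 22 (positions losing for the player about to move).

0, 1, 2, 3, 15, 16, 17, 18

n :  0  1  2  3  4  5  6  7  8  9 10 11 12 13 14 15 16 17 18 19 20 21 22
G :  0  0  0  0  1  1  1  1  2  2  2  2  3  3  3  0  0  0  0  1  1  1  1
P-positions are exactly the n with G(n) = 0.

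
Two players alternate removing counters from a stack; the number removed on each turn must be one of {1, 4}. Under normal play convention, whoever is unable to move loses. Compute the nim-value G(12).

0

n :  0  1  2  3  4  5  6  7  8  9 10 11 12
G :  0  1  0  1  2  0  1  0  1  2  0  1  0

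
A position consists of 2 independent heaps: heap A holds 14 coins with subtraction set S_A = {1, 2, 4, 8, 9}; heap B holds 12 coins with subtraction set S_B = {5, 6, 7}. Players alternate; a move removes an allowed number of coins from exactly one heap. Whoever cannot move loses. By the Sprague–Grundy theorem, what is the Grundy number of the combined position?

Heap A, S = {1, 2, 4, 8, 9}:
G(0) = 0
G(1) = mex{0} = 1
G(2) = mex{1,0} = 2
G(3) = mex{2,1} = 0
G(4) = mex{0,2,0} = 1
G(5) = mex{1,0,1} = 2
G(6) = mex{2,1,2} = 0
G(7) = mex{0,2,0} = 1
G(8) = mex{1,0,1,0} = 2
G(9) = mex{2,1,2,1,0} = 3
G(10) = mex{3,2,0,2,1} = 4
G(11) = mex{4,3,1,0,2} = 5
G(12) = mex{5,4,2,1,0} = 3
G(13) = mex{3,5,3,2,1} = 0
G(14) = mex{0,3,4,0,2} = 1
G_A(14) = 1.
Heap B, S = {5, 6, 7}:
n :  0  1  2  3  4  5  6  7  8  9 10 11 12
G :  0  0  0  0  0  1  1  1  1  1  2  2  0
G_B(12) = 0.
Combined Grundy value = 1 ⊕ 0 = 1.

1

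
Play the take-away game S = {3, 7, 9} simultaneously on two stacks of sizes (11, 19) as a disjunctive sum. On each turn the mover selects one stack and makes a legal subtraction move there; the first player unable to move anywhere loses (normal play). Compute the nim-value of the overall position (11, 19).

2

All stacks use S = {3, 7, 9}:
G(0) = 0
G(1) = mex{} = 0
G(2) = mex{} = 0
G(3) = mex{0} = 1
G(4) = mex{0} = 1
G(5) = mex{0} = 1
G(6) = mex{1} = 0
G(7) = mex{1,0} = 2
G(8) = mex{1,0} = 2
G(9) = mex{0,0,0} = 1
G(10) = mex{2,1,0} = 3
G(11) = mex{2,1,0} = 3
G(12) = mex{1,1,1} = 0
G(13) = mex{3,0,1} = 2
G(14) = mex{3,2,1} = 0
G(15) = mex{0,2,0} = 1
G(16) = mex{2,1,2} = 0
G(17) = mex{0,3,2} = 1
G(18) = mex{1,3,1} = 0
G(19) = mex{0,0,3} = 1
Stack A: G(11) = 3.
Stack B: G(19) = 1.
Combined Grundy value = 3 ⊕ 1 = 2.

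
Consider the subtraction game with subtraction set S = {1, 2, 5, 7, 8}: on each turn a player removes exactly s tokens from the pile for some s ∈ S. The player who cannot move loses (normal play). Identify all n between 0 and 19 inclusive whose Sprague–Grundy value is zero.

0, 3, 6, 9, 12, 15, 18

n :  0  1  2  3  4  5  6  7  8  9 10 11 12 13 14 15 16 17 18 19
G :  0  1  2  0  1  2  0  1  2  0  1  2  0  1  2  0  1  2  0  1
P-positions are exactly the n with G(n) = 0.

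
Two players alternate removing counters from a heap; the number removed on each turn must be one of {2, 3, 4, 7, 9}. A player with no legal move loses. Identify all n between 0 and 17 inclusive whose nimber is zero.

0, 1, 6, 11, 12, 17

n :  0  1  2  3  4  5  6  7  8  9 10 11 12 13 14 15 16 17
G :  0  0  1  1  2  2  0  3  1  4  2  0  0  1  1  2  2  0
P-positions are exactly the n with G(n) = 0.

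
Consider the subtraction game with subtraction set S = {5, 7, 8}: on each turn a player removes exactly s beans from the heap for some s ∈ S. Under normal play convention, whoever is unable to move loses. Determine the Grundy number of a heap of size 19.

1

n :  0  1  2  3  4  5  6  7  8  9 10 11 12 13 14 15 16 17 18 19
G :  0  0  0  0  0  1  1  1  1  1  2  2  2  0  0  0  0  0  1  1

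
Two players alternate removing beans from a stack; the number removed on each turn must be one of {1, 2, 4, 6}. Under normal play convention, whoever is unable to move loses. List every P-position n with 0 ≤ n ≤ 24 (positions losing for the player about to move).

0, 3, 8, 11, 16, 19, 24

n :  0  1  2  3  4  5  6  7  8  9 10 11 12 13 14 15 16 17 18 19 20 21 22 23 24
G :  0  1  2  0  1  2  3  4  0  1  2  0  1  2  3  4  0  1  2  0  1  2  3  4  0
P-positions are exactly the n with G(n) = 0.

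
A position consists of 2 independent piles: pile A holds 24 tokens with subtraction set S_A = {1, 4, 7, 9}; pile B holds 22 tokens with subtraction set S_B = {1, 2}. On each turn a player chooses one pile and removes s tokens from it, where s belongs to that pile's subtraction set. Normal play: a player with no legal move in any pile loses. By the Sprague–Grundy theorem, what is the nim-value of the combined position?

1

Pile A, S = {1, 4, 7, 9}:
n :  0  1  2  3  4  5  6  7  8  9 10 11 12 13 14 15 16 17 18 19 20 21 22 23 24
G :  0  1  0  1  2  0  1  2  0  1  0  1  2  0  1  2  0  1  0  1  2  0  1  2  0
G_A(24) = 0.
Pile B, S = {1, 2}:
G(0) = 0
G(1) = mex{0} = 1
G(2) = mex{1,0} = 2
G(3) = mex{2,1} = 0
G(4) = mex{0,2} = 1
G(5) = mex{1,0} = 2
G(6) = mex{2,1} = 0
G(7) = mex{0,2} = 1
G(8) = mex{1,0} = 2
G(9) = mex{2,1} = 0
G(10) = mex{0,2} = 1
G(11) = mex{1,0} = 2
G(12) = mex{2,1} = 0
G(13) = mex{0,2} = 1
G(14) = mex{1,0} = 2
G(15) = mex{2,1} = 0
G(16) = mex{0,2} = 1
G(17) = mex{1,0} = 2
G(18) = mex{2,1} = 0
G(19) = mex{0,2} = 1
G(20) = mex{1,0} = 2
G(21) = mex{2,1} = 0
G(22) = mex{0,2} = 1
G_B(22) = 1.
Combined Grundy value = 0 ⊕ 1 = 1.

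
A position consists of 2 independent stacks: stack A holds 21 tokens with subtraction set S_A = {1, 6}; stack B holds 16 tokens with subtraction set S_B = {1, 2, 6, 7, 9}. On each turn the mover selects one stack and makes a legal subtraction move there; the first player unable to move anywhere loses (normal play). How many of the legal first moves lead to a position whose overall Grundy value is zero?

0

Stack A, S = {1, 6}:
n :  0  1  2  3  4  5  6  7  8  9 10 11 12 13 14 15 16 17 18 19 20 21
G :  0  1  0  1  0  1  2  0  1  0  1  0  1  2  0  1  0  1  0  1  2  0
G_A(21) = 0.
Stack B, S = {1, 2, 6, 7, 9}:
G(0) = 0
G(1) = mex{0} = 1
G(2) = mex{1,0} = 2
G(3) = mex{2,1} = 0
G(4) = mex{0,2} = 1
G(5) = mex{1,0} = 2
G(6) = mex{2,1,0} = 3
G(7) = mex{3,2,1,0} = 4
G(8) = mex{4,3,2,1} = 0
G(9) = mex{0,4,0,2,0} = 1
G(10) = mex{1,0,1,0,1} = 2
G(11) = mex{2,1,2,1,2} = 0
G(12) = mex{0,2,3,2,0} = 1
G(13) = mex{1,0,4,3,1} = 2
G(14) = mex{2,1,0,4,2} = 3
G(15) = mex{3,2,1,0,3} = 4
G(16) = mex{4,3,2,1,4} = 0
G_B(16) = 0.
Combined Grundy value = 0 ⊕ 0 = 0.
A winning move leaves total XOR = 0, i.e. changes one component's Grundy value g to g ⊕ X where X is the current total.
Stack A: target g' = 0⊕0 = 0, but every legal move changes the Grundy value (mex property), so 0 moves.
Stack B: target g' = 0⊕0 = 0, but every legal move changes the Grundy value (mex property), so 0 moves.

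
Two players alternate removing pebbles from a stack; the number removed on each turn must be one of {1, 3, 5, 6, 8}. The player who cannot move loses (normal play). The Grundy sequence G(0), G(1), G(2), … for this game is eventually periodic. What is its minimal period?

11

n :  0  1  2  3  4  5  6  7  8  9 10 11 12 13 14 15 16 17 18 19 20 21 22 23
G :  0  1  0  1  0  1  2  3  2  3  2  0  1  0  1  0  1  2  3  2  3  2  0  1
G(n+11) = G(n) holds for n = 0,…,7 (a full window of length max(S) = 8), so the sequence is purely periodic with period 11.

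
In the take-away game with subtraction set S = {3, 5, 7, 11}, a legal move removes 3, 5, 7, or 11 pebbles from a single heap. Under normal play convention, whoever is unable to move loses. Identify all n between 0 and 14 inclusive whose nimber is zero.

0, 1, 2, 10, 14

G(0) = 0
G(1) = mex{} = 0
G(2) = mex{} = 0
G(3) = mex{0} = 1
G(4) = mex{0} = 1
G(5) = mex{0,0} = 1
G(6) = mex{1,0} = 2
G(7) = mex{1,0,0} = 2
G(8) = mex{1,1,0} = 2
G(9) = mex{2,1,0} = 3
G(10) = mex{2,1,1} = 0
G(11) = mex{2,2,1,0} = 3
G(12) = mex{3,2,1,0} = 4
G(13) = mex{0,2,2,0} = 1
G(14) = mex{3,3,2,1} = 0
P-positions are exactly the n with G(n) = 0.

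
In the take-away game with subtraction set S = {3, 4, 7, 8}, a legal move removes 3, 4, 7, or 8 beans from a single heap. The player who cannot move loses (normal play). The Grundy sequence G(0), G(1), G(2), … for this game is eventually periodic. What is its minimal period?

11

n :  0  1  2  3  4  5  6  7  8  9 10 11 12 13 14 15 16 17 18 19 20 21 22 23
G :  0  0  0  1  1  1  2  2  2  3  3  0  0  0  1  1  1  2  2  2  3  3  0  0
G(n+11) = G(n) holds for n = 0,…,7 (a full window of length max(S) = 8), so the sequence is purely periodic with period 11.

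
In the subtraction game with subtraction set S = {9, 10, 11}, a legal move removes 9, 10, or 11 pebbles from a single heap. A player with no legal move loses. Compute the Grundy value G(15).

1

n :  0  1  2  3  4  5  6  7  8  9 10 11 12 13 14 15
G :  0  0  0  0  0  0  0  0  0  1  1  1  1  1  1  1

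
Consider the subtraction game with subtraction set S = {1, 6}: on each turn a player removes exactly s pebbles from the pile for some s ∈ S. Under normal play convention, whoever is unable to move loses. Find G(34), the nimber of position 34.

2

G(0) = 0
G(1) = mex{0} = 1
G(2) = mex{1} = 0
G(3) = mex{0} = 1
G(4) = mex{1} = 0
G(5) = mex{0} = 1
G(6) = mex{1,0} = 2
G(7) = mex{2,1} = 0
G(8) = mex{0,0} = 1
G(9) = mex{1,1} = 0
G(10) = mex{0,0} = 1
G(11) = mex{1,1} = 0
G(12) = mex{0,2} = 1
G(13) = mex{1,0} = 2
G(14) = mex{2,1} = 0
G(15) = mex{0,0} = 1
G(16) = mex{1,1} = 0
G(17) = mex{0,0} = 1
G(18) = mex{1,1} = 0
G(19) = mex{0,2} = 1
G(20) = mex{1,0} = 2
G(21) = mex{2,1} = 0
G(22) = mex{0,0} = 1
G(23) = mex{1,1} = 0
G(24) = mex{0,0} = 1
G(25) = mex{1,1} = 0
G(26) = mex{0,2} = 1
G(27) = mex{1,0} = 2
G(28) = mex{2,1} = 0
G(29) = mex{0,0} = 1
G(30) = mex{1,1} = 0
G(31) = mex{0,0} = 1
G(32) = mex{1,1} = 0
G(33) = mex{0,2} = 1
G(34) = mex{1,0} = 2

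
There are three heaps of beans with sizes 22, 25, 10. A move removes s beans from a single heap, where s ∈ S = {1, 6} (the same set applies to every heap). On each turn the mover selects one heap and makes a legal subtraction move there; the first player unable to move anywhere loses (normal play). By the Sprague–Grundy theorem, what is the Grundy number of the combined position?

All heaps use S = {1, 6}:
n :  0  1  2  3  4  5  6  7  8  9 10 11 12 13 14 15 16 17 18 19 20 21 22 23 24 25
G :  0  1  0  1  0  1  2  0  1  0  1  0  1  2  0  1  0  1  0  1  2  0  1  0  1  0
Heap A: G(22) = 1.
Heap B: G(25) = 0.
Heap C: G(10) = 1.
Combined Grundy value = 1 ⊕ 0 ⊕ 1 = 0.

0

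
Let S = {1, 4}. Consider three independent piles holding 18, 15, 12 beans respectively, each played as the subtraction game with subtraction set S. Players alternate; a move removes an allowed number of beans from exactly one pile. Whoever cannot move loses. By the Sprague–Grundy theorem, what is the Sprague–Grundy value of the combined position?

All piles use S = {1, 4}:
G(0) = 0
G(1) = mex{0} = 1
G(2) = mex{1} = 0
G(3) = mex{0} = 1
G(4) = mex{1,0} = 2
G(5) = mex{2,1} = 0
G(6) = mex{0,0} = 1
G(7) = mex{1,1} = 0
G(8) = mex{0,2} = 1
G(9) = mex{1,0} = 2
G(10) = mex{2,1} = 0
G(11) = mex{0,0} = 1
G(12) = mex{1,1} = 0
G(13) = mex{0,2} = 1
G(14) = mex{1,0} = 2
G(15) = mex{2,1} = 0
G(16) = mex{0,0} = 1
G(17) = mex{1,1} = 0
G(18) = mex{0,2} = 1
Pile A: G(18) = 1.
Pile B: G(15) = 0.
Pile C: G(12) = 0.
Combined Grundy value = 1 ⊕ 0 ⊕ 0 = 1.

1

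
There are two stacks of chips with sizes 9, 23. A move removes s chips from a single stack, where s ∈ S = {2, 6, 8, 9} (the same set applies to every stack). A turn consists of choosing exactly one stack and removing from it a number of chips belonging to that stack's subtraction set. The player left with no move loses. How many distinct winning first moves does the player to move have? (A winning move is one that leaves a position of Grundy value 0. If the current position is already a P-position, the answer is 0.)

All stacks use S = {2, 6, 8, 9}:
n :  0  1  2  3  4  5  6  7  8  9 10 11 12 13 14 15 16 17 18 19 20 21 22 23
G :  0  0  1  1  0  0  1  1  2  2  3  3  2  2  3  0  0  1  1  0  0  1  1  2
Stack A: G(9) = 2.
Stack B: G(23) = 2.
Combined Grundy value = 2 ⊕ 2 = 0.
A winning move leaves total XOR = 0, i.e. changes one component's Grundy value g to g ⊕ X where X is the current total.
Stack A: target g' = 2⊕0 = 2, but every legal move changes the Grundy value (mex property), so 0 moves.
Stack B: target g' = 2⊕0 = 2, but every legal move changes the Grundy value (mex property), so 0 moves.

0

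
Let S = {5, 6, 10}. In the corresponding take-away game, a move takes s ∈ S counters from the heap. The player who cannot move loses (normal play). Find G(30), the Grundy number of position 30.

0

n :  0  1  2  3  4  5  6  7  8  9 10 11 12 13 14 15 16 17 18 19 20 21 22 23 24 25 26 27 28 29 30
G :  0  0  0  0  0  1  1  1  1  1  2  2  2  2  2  0  0  0  0  0  1  1  1  1  1  2  2  2  2  2  0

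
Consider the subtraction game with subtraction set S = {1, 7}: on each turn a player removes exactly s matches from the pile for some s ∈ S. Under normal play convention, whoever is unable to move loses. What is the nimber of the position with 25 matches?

n :  0  1  2  3  4  5  6  7  8  9 10 11 12 13 14 15 16 17 18 19 20 21 22 23 24 25
G :  0  1  0  1  0  1  0  1  0  1  0  1  0  1  0  1  0  1  0  1  0  1  0  1  0  1

1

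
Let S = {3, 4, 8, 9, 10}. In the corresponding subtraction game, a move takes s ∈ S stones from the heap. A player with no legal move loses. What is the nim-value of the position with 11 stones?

n :  0  1  2  3  4  5  6  7  8  9 10 11
G :  0  0  0  1  1  1  2  0  2  3  1  3

3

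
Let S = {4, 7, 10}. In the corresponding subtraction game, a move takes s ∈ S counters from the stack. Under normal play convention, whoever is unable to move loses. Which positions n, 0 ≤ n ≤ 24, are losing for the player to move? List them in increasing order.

G(0) = 0
G(1) = mex{} = 0
G(2) = mex{} = 0
G(3) = mex{} = 0
G(4) = mex{0} = 1
G(5) = mex{0} = 1
G(6) = mex{0} = 1
G(7) = mex{0,0} = 1
G(8) = mex{1,0} = 2
G(9) = mex{1,0} = 2
G(10) = mex{1,0,0} = 2
G(11) = mex{1,1,0} = 2
G(12) = mex{2,1,0} = 3
G(13) = mex{2,1,0} = 3
G(14) = mex{2,1,1} = 0
G(15) = mex{2,2,1} = 0
G(16) = mex{3,2,1} = 0
G(17) = mex{3,2,1} = 0
G(18) = mex{0,2,2} = 1
G(19) = mex{0,3,2} = 1
G(20) = mex{0,3,2} = 1
G(21) = mex{0,0,2} = 1
G(22) = mex{1,0,3} = 2
G(23) = mex{1,0,3} = 2
G(24) = mex{1,0,0} = 2
P-positions are exactly the n with G(n) = 0.

0, 1, 2, 3, 14, 15, 16, 17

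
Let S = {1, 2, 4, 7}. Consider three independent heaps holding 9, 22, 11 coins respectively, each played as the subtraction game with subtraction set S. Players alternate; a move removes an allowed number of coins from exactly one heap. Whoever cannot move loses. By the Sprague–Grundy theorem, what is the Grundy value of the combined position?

All heaps use S = {1, 2, 4, 7}:
n :  0  1  2  3  4  5  6  7  8  9 10 11 12 13 14 15 16 17 18 19 20 21 22
G :  0  1  2  0  1  2  0  1  2  0  1  2  0  1  2  0  1  2  0  1  2  0  1
Heap A: G(9) = 0.
Heap B: G(22) = 1.
Heap C: G(11) = 2.
Combined Grundy value = 0 ⊕ 1 ⊕ 2 = 3.

3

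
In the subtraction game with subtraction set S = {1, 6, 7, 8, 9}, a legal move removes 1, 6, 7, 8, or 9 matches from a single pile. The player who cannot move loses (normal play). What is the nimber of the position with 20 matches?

2

G(0) = 0
G(1) = mex{0} = 1
G(2) = mex{1} = 0
G(3) = mex{0} = 1
G(4) = mex{1} = 0
G(5) = mex{0} = 1
G(6) = mex{1,0} = 2
G(7) = mex{2,1,0} = 3
G(8) = mex{3,0,1,0} = 2
G(9) = mex{2,1,0,1,0} = 3
G(10) = mex{3,0,1,0,1} = 2
G(11) = mex{2,1,0,1,0} = 3
G(12) = mex{3,2,1,0,1} = 4
G(13) = mex{4,3,2,1,0} = 5
G(14) = mex{5,2,3,2,1} = 0
G(15) = mex{0,3,2,3,2} = 1
G(16) = mex{1,2,3,2,3} = 0
G(17) = mex{0,3,2,3,2} = 1
G(18) = mex{1,4,3,2,3} = 0
G(19) = mex{0,5,4,3,2} = 1
G(20) = mex{1,0,5,4,3} = 2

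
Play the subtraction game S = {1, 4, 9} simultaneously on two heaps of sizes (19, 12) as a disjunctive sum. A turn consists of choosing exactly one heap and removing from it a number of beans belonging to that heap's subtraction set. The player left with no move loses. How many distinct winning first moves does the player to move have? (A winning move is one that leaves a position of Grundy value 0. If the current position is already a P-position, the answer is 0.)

2

All heaps use S = {1, 4, 9}:
G(0) = 0
G(1) = mex{0} = 1
G(2) = mex{1} = 0
G(3) = mex{0} = 1
G(4) = mex{1,0} = 2
G(5) = mex{2,1} = 0
G(6) = mex{0,0} = 1
G(7) = mex{1,1} = 0
G(8) = mex{0,2} = 1
G(9) = mex{1,0,0} = 2
G(10) = mex{2,1,1} = 0
G(11) = mex{0,0,0} = 1
G(12) = mex{1,1,1} = 0
G(13) = mex{0,2,2} = 1
G(14) = mex{1,0,0} = 2
G(15) = mex{2,1,1} = 0
G(16) = mex{0,0,0} = 1
G(17) = mex{1,1,1} = 0
G(18) = mex{0,2,2} = 1
G(19) = mex{1,0,0} = 2
Heap A: G(19) = 2.
Heap B: G(12) = 0.
Combined Grundy value = 2 ⊕ 0 = 2.
A winning move leaves total XOR = 0, i.e. changes one component's Grundy value g to g ⊕ X where X is the current total.
Heap A: need g' = 2⊕2 = 0. Options: 19−1→G=1, 19−4→G=0, 19−9→G=0. Hits: 2.
Heap B: need g' = 0⊕2 = 2. Options: 12−1→G=1, 12−4→G=1, 12−9→G=1. Hits: 0.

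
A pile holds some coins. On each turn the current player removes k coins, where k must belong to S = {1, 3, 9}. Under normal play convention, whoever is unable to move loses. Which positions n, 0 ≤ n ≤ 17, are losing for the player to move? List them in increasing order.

n :  0  1  2  3  4  5  6  7  8  9 10 11 12 13 14 15 16 17
G :  0  1  0  1  0  1  0  1  0  1  0  1  0  1  0  1  0  1
P-positions are exactly the n with G(n) = 0.

0, 2, 4, 6, 8, 10, 12, 14, 16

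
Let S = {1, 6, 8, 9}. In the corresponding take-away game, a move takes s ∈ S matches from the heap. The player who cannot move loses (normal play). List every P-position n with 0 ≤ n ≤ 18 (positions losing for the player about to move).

n :  0  1  2  3  4  5  6  7  8  9 10 11 12 13 14 15 16 17 18
G :  0  1  0  1  0  1  2  0  1  2  3  2  3  2  0  1  2  0  1
P-positions are exactly the n with G(n) = 0.

0, 2, 4, 7, 14, 17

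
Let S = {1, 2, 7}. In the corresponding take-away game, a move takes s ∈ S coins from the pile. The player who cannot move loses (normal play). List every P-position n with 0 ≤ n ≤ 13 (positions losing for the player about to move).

n :  0  1  2  3  4  5  6  7  8  9 10 11 12 13
G :  0  1  2  0  1  2  0  1  2  0  1  2  0  1
P-positions are exactly the n with G(n) = 0.

0, 3, 6, 9, 12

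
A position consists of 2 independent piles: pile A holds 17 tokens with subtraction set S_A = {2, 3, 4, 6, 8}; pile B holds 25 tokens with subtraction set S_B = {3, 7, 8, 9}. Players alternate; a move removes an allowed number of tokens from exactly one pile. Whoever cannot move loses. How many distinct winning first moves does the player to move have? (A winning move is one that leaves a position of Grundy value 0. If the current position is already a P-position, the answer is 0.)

1

Pile A, S = {2, 3, 4, 6, 8}:
n :  0  1  2  3  4  5  6  7  8  9 10 11 12 13 14 15 16 17
G :  0  0  1  1  2  2  3  3  4  4  0  0  1  1  2  2  3  3
G_A(17) = 3.
Pile B, S = {3, 7, 8, 9}:
G(0) = 0
G(1) = mex{} = 0
G(2) = mex{} = 0
G(3) = mex{0} = 1
G(4) = mex{0} = 1
G(5) = mex{0} = 1
G(6) = mex{1} = 0
G(7) = mex{1,0} = 2
G(8) = mex{1,0,0} = 2
G(9) = mex{0,0,0,0} = 1
G(10) = mex{2,1,0,0} = 3
G(11) = mex{2,1,1,0} = 3
G(12) = mex{1,1,1,1} = 0
G(13) = mex{3,0,1,1} = 2
G(14) = mex{3,2,0,1} = 4
G(15) = mex{0,2,2,0} = 1
G(16) = mex{2,1,2,2} = 0
G(17) = mex{4,3,1,2} = 0
G(18) = mex{1,3,3,1} = 0
G(19) = mex{0,0,3,3} = 1
G(20) = mex{0,2,0,3} = 1
G(21) = mex{0,4,2,0} = 1
G(22) = mex{1,1,4,2} = 0
G(23) = mex{1,0,1,4} = 2
G(24) = mex{1,0,0,1} = 2
G(25) = mex{0,0,0,0} = 1
G_B(25) = 1.
Combined Grundy value = 3 ⊕ 1 = 2.
A winning move leaves total XOR = 0, i.e. changes one component's Grundy value g to g ⊕ X where X is the current total.
Pile A: need g' = 3⊕2 = 1. Options: 17−2→G=2, 17−3→G=2, 17−4→G=1, 17−6→G=0, 17−8→G=4. Hits: 1.
Pile B: need g' = 1⊕2 = 3. Options: 25−3→G=0, 25−7→G=0, 25−8→G=0, 25−9→G=0. Hits: 0.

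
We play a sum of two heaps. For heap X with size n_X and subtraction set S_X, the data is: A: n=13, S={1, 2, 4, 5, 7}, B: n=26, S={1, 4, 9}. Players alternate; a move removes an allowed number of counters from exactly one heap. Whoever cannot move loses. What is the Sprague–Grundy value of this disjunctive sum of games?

Heap A, S = {1, 2, 4, 5, 7}:
n :  0  1  2  3  4  5  6  7  8  9 10 11 12 13
G :  0  1  2  0  1  2  0  1  2  0  1  2  0  1
G_A(13) = 1.
Heap B, S = {1, 4, 9}:
G(0) = 0
G(1) = mex{0} = 1
G(2) = mex{1} = 0
G(3) = mex{0} = 1
G(4) = mex{1,0} = 2
G(5) = mex{2,1} = 0
G(6) = mex{0,0} = 1
G(7) = mex{1,1} = 0
G(8) = mex{0,2} = 1
G(9) = mex{1,0,0} = 2
G(10) = mex{2,1,1} = 0
G(11) = mex{0,0,0} = 1
G(12) = mex{1,1,1} = 0
G(13) = mex{0,2,2} = 1
G(14) = mex{1,0,0} = 2
G(15) = mex{2,1,1} = 0
G(16) = mex{0,0,0} = 1
G(17) = mex{1,1,1} = 0
G(18) = mex{0,2,2} = 1
G(19) = mex{1,0,0} = 2
G(20) = mex{2,1,1} = 0
G(21) = mex{0,0,0} = 1
G(22) = mex{1,1,1} = 0
G(23) = mex{0,2,2} = 1
G(24) = mex{1,0,0} = 2
G(25) = mex{2,1,1} = 0
G(26) = mex{0,0,0} = 1
G_B(26) = 1.
Combined Grundy value = 1 ⊕ 1 = 0.

0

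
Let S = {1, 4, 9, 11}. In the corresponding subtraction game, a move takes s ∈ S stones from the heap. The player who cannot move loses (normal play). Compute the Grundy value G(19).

G(0) = 0
G(1) = mex{0} = 1
G(2) = mex{1} = 0
G(3) = mex{0} = 1
G(4) = mex{1,0} = 2
G(5) = mex{2,1} = 0
G(6) = mex{0,0} = 1
G(7) = mex{1,1} = 0
G(8) = mex{0,2} = 1
G(9) = mex{1,0,0} = 2
G(10) = mex{2,1,1} = 0
G(11) = mex{0,0,0,0} = 1
G(12) = mex{1,1,1,1} = 0
G(13) = mex{0,2,2,0} = 1
G(14) = mex{1,0,0,1} = 2
G(15) = mex{2,1,1,2} = 0
G(16) = mex{0,0,0,0} = 1
G(17) = mex{1,1,1,1} = 0
G(18) = mex{0,2,2,0} = 1
G(19) = mex{1,0,0,1} = 2

2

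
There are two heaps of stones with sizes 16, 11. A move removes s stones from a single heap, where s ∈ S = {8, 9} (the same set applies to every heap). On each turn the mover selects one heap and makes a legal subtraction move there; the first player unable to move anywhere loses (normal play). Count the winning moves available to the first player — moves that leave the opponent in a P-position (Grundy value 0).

All heaps use S = {8, 9}:
n :  0  1  2  3  4  5  6  7  8  9 10 11 12 13 14 15 16
G :  0  0  0  0  0  0  0  0  1  1  1  1  1  1  1  1  2
Heap A: G(16) = 2.
Heap B: G(11) = 1.
Combined Grundy value = 2 ⊕ 1 = 3.
A winning move leaves total XOR = 0, i.e. changes one component's Grundy value g to g ⊕ X where X is the current total.
Heap A: need g' = 2⊕3 = 1. Options: 16−8→G=1, 16−9→G=0. Hits: 1.
Heap B: need g' = 1⊕3 = 2. Options: 11−8→G=0, 11−9→G=0. Hits: 0.

1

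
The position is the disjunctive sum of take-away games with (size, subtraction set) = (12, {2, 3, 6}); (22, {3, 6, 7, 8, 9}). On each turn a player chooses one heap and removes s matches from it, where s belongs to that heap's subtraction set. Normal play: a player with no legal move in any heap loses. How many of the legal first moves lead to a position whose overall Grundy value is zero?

Heap A, S = {2, 3, 6}:
G(0) = 0
G(1) = mex{} = 0
G(2) = mex{0} = 1
G(3) = mex{0,0} = 1
G(4) = mex{1,0} = 2
G(5) = mex{1,1} = 0
G(6) = mex{2,1,0} = 3
G(7) = mex{0,2,0} = 1
G(8) = mex{3,0,1} = 2
G(9) = mex{1,3,1} = 0
G(10) = mex{2,1,2} = 0
G(11) = mex{0,2,0} = 1
G(12) = mex{0,0,3} = 1
G_A(12) = 1.
Heap B, S = {3, 6, 7, 8, 9}:
G(0) = 0
G(1) = mex{} = 0
G(2) = mex{} = 0
G(3) = mex{0} = 1
G(4) = mex{0} = 1
G(5) = mex{0} = 1
G(6) = mex{1,0} = 2
G(7) = mex{1,0,0} = 2
G(8) = mex{1,0,0,0} = 2
G(9) = mex{2,1,0,0,0} = 3
G(10) = mex{2,1,1,0,0} = 3
G(11) = mex{2,1,1,1,0} = 3
G(12) = mex{3,2,1,1,1} = 0
G(13) = mex{3,2,2,1,1} = 0
G(14) = mex{3,2,2,2,1} = 0
G(15) = mex{0,3,2,2,2} = 1
G(16) = mex{0,3,3,2,2} = 1
G(17) = mex{0,3,3,3,2} = 1
G(18) = mex{1,0,3,3,3} = 2
G(19) = mex{1,0,0,3,3} = 2
G(20) = mex{1,0,0,0,3} = 2
G(21) = mex{2,1,0,0,0} = 3
G(22) = mex{2,1,1,0,0} = 3
G_B(22) = 3.
Combined Grundy value = 1 ⊕ 3 = 2.
A winning move leaves total XOR = 0, i.e. changes one component's Grundy value g to g ⊕ X where X is the current total.
Heap A: need g' = 1⊕2 = 3. Options: 12−2→G=0, 12−3→G=0, 12−6→G=3. Hits: 1.
Heap B: need g' = 3⊕2 = 1. Options: 22−3→G=2, 22−6→G=1, 22−7→G=1, 22−8→G=0, 22−9→G=0. Hits: 2.

3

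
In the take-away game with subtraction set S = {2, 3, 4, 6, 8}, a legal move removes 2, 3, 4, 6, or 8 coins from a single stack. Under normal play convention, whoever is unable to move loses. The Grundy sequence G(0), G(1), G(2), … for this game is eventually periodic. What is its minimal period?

G(0) = 0
G(1) = mex{} = 0
G(2) = mex{0} = 1
G(3) = mex{0,0} = 1
G(4) = mex{1,0,0} = 2
G(5) = mex{1,1,0} = 2
G(6) = mex{2,1,1,0} = 3
G(7) = mex{2,2,1,0} = 3
G(8) = mex{3,2,2,1,0} = 4
G(9) = mex{3,3,2,1,0} = 4
G(10) = mex{4,3,3,2,1} = 0
G(11) = mex{4,4,3,2,1} = 0
G(12) = mex{0,4,4,3,2} = 1
G(13) = mex{0,0,4,3,2} = 1
G(14) = mex{1,0,0,4,3} = 2
G(15) = mex{1,1,0,4,3} = 2
G(16) = mex{2,1,1,0,4} = 3
G(17) = mex{2,2,1,0,4} = 3
G(18) = mex{3,2,2,1,0} = 4
G(19) = mex{3,3,2,1,0} = 4
G(20) = mex{4,3,3,2,1} = 0
G(21) = mex{4,4,3,2,1} = 0
G(n+10) = G(n) holds for n = 0,…,7 (a full window of length max(S) = 8), so the sequence is purely periodic with period 10.

10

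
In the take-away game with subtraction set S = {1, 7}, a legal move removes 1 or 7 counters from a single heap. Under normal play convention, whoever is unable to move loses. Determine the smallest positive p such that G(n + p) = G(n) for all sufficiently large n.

n :  0  1  2  3  4  5  6  7  8  9 10 11 12 13 14
G :  0  1  0  1  0  1  0  1  0  1  0  1  0  1  0
G(n+2) = G(n) holds for n = 0,…,6 (a full window of length max(S) = 7), so the sequence is purely periodic with period 2.

2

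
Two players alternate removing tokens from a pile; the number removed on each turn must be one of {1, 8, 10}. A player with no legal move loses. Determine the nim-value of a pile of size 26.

2

G(0) = 0
G(1) = mex{0} = 1
G(2) = mex{1} = 0
G(3) = mex{0} = 1
G(4) = mex{1} = 0
G(5) = mex{0} = 1
G(6) = mex{1} = 0
G(7) = mex{0} = 1
G(8) = mex{1,0} = 2
G(9) = mex{2,1} = 0
G(10) = mex{0,0,0} = 1
G(11) = mex{1,1,1} = 0
G(12) = mex{0,0,0} = 1
G(13) = mex{1,1,1} = 0
G(14) = mex{0,0,0} = 1
G(15) = mex{1,1,1} = 0
G(16) = mex{0,2,0} = 1
G(17) = mex{1,0,1} = 2
G(18) = mex{2,1,2} = 0
G(19) = mex{0,0,0} = 1
G(20) = mex{1,1,1} = 0
G(21) = mex{0,0,0} = 1
G(22) = mex{1,1,1} = 0
G(23) = mex{0,0,0} = 1
G(24) = mex{1,1,1} = 0
G(25) = mex{0,2,0} = 1
G(26) = mex{1,0,1} = 2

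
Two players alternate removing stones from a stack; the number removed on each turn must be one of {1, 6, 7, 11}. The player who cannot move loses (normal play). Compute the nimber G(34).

G(0) = 0
G(1) = mex{0} = 1
G(2) = mex{1} = 0
G(3) = mex{0} = 1
G(4) = mex{1} = 0
G(5) = mex{0} = 1
G(6) = mex{1,0} = 2
G(7) = mex{2,1,0} = 3
G(8) = mex{3,0,1} = 2
G(9) = mex{2,1,0} = 3
G(10) = mex{3,0,1} = 2
G(11) = mex{2,1,0,0} = 3
G(12) = mex{3,2,1,1} = 0
G(13) = mex{0,3,2,0} = 1
G(14) = mex{1,2,3,1} = 0
G(15) = mex{0,3,2,0} = 1
G(16) = mex{1,2,3,1} = 0
G(17) = mex{0,3,2,2} = 1
G(18) = mex{1,0,3,3} = 2
G(19) = mex{2,1,0,2} = 3
G(20) = mex{3,0,1,3} = 2
G(21) = mex{2,1,0,2} = 3
G(22) = mex{3,0,1,3} = 2
G(23) = mex{2,1,0,0} = 3
G(24) = mex{3,2,1,1} = 0
G(25) = mex{0,3,2,0} = 1
G(26) = mex{1,2,3,1} = 0
G(27) = mex{0,3,2,0} = 1
G(28) = mex{1,2,3,1} = 0
G(29) = mex{0,3,2,2} = 1
G(30) = mex{1,0,3,3} = 2
G(31) = mex{2,1,0,2} = 3
G(32) = mex{3,0,1,3} = 2
G(33) = mex{2,1,0,2} = 3
G(34) = mex{3,0,1,3} = 2

2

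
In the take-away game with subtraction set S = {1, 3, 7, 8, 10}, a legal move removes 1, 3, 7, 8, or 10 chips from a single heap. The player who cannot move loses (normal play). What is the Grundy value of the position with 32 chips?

0

n :  0  1  2  3  4  5  6  7  8  9 10 11 12 13 14 15 16 17 18 19 20 21 22 23 24 25 26 27 28 29 30 31 32
G :  0  1  0  1  0  1  0  1  2  3  2  3  2  3  2  0  1  0  1  0  1  0  1  2  3  2  3  2  3  2  0  1  0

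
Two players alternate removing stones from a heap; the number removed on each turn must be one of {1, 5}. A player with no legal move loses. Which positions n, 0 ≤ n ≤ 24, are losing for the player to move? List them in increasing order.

0, 2, 4, 6, 8, 10, 12, 14, 16, 18, 20, 22, 24

G(0) = 0
G(1) = mex{0} = 1
G(2) = mex{1} = 0
G(3) = mex{0} = 1
G(4) = mex{1} = 0
G(5) = mex{0,0} = 1
G(6) = mex{1,1} = 0
G(7) = mex{0,0} = 1
G(8) = mex{1,1} = 0
G(9) = mex{0,0} = 1
G(10) = mex{1,1} = 0
G(11) = mex{0,0} = 1
G(12) = mex{1,1} = 0
G(13) = mex{0,0} = 1
G(14) = mex{1,1} = 0
G(15) = mex{0,0} = 1
G(16) = mex{1,1} = 0
G(17) = mex{0,0} = 1
G(18) = mex{1,1} = 0
G(19) = mex{0,0} = 1
G(20) = mex{1,1} = 0
G(21) = mex{0,0} = 1
G(22) = mex{1,1} = 0
G(23) = mex{0,0} = 1
G(24) = mex{1,1} = 0
P-positions are exactly the n with G(n) = 0.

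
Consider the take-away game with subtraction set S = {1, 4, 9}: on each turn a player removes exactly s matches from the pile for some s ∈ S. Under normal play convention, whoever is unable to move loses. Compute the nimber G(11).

n :  0  1  2  3  4  5  6  7  8  9 10 11
G :  0  1  0  1  2  0  1  0  1  2  0  1

1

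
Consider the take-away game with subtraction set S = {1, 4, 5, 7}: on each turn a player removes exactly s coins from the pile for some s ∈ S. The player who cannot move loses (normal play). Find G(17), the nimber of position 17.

G(0) = 0
G(1) = mex{0} = 1
G(2) = mex{1} = 0
G(3) = mex{0} = 1
G(4) = mex{1,0} = 2
G(5) = mex{2,1,0} = 3
G(6) = mex{3,0,1} = 2
G(7) = mex{2,1,0,0} = 3
G(8) = mex{3,2,1,1} = 0
G(9) = mex{0,3,2,0} = 1
G(10) = mex{1,2,3,1} = 0
G(11) = mex{0,3,2,2} = 1
G(12) = mex{1,0,3,3} = 2
G(13) = mex{2,1,0,2} = 3
G(14) = mex{3,0,1,3} = 2
G(15) = mex{2,1,0,0} = 3
G(16) = mex{3,2,1,1} = 0
G(17) = mex{0,3,2,0} = 1

1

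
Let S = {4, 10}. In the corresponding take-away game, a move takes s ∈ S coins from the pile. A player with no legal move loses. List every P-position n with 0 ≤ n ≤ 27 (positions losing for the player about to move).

0, 1, 2, 3, 8, 9, 14, 15, 16, 17, 22, 23

n :  0  1  2  3  4  5  6  7  8  9 10 11 12 13 14 15 16 17 18 19 20 21 22 23 24 25 26 27
G :  0  0  0  0  1  1  1  1  0  0  2  2  1  1  0  0  0  0  1  1  1  1  0  0  2  2  1  1
P-positions are exactly the n with G(n) = 0.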